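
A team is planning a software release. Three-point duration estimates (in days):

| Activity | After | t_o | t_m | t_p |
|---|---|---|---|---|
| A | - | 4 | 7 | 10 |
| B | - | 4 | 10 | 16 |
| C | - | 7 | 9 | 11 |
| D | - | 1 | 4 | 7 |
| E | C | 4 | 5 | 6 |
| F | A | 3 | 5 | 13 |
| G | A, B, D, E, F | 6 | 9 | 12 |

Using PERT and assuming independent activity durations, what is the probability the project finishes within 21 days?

te_A = (4 + 4·7 + 10)/6 = 42/6 = 7; σ²_A = ((10−4)/6)² = 1.000
te_B = (4 + 4·10 + 16)/6 = 60/6 = 10; σ²_B = ((16−4)/6)² = 4.000
te_C = (7 + 4·9 + 11)/6 = 54/6 = 9; σ²_C = ((11−7)/6)² = 0.444
te_D = (1 + 4·4 + 7)/6 = 24/6 = 4; σ²_D = ((7−1)/6)² = 1.000
te_E = (4 + 4·5 + 6)/6 = 30/6 = 5; σ²_E = ((6−4)/6)² = 0.111
te_F = (3 + 4·5 + 13)/6 = 36/6 = 6; σ²_F = ((13−3)/6)² = 2.778
te_G = (6 + 4·9 + 12)/6 = 54/6 = 9; σ²_G = ((12−6)/6)² = 1.000

Forward pass:
ES_A = 0; EF_A = 7
ES_B = 0; EF_B = 10
ES_C = 0; EF_C = 9
ES_D = 0; EF_D = 4
ES_E = 9; EF_E = 9+5 = 14
ES_F = 7; EF_F = 7+6 = 13
ES_G = max(EF_A=7, EF_B=10, EF_D=4, EF_E=14, EF_F=13) = 14; EF_G = 14+9 = 23
Expected project duration μ = 23 days. Critical path: C → E → G.

Variance along critical path = 0.444 + 0.111 + 1.000 = 1.556; σ = √1.556 = 1.247 days.
Z = (21 − 23) / 1.247 = -1.604
P(T ≤ 21) = Φ(-1.604) ≈ 0.054

0.054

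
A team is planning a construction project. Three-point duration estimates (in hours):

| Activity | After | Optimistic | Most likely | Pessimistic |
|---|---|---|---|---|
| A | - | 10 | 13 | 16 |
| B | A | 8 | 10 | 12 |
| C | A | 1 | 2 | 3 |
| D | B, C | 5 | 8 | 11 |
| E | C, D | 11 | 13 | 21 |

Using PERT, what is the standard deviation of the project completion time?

2.29 hours

te_A = (10 + 4·13 + 16)/6 = 78/6 = 13; σ²_A = ((16−10)/6)² = 1.000
te_B = (8 + 4·10 + 12)/6 = 60/6 = 10; σ²_B = ((12−8)/6)² = 0.444
te_C = (1 + 4·2 + 3)/6 = 12/6 = 2; σ²_C = ((3−1)/6)² = 0.111
te_D = (5 + 4·8 + 11)/6 = 48/6 = 8; σ²_D = ((11−5)/6)² = 1.000
te_E = (11 + 4·13 + 21)/6 = 84/6 = 14; σ²_E = ((21−11)/6)² = 2.778

Forward pass:
ES_A = 0; EF_A = 13
ES_B = 13; EF_B = 13+10 = 23
ES_C = 13; EF_C = 13+2 = 15
ES_D = max(EF_B=23, EF_C=15) = 23; EF_D = 23+8 = 31
ES_E = max(EF_C=15, EF_D=31) = 31; EF_E = 31+14 = 45
Expected project duration μ = 45 hours. Critical path: A → B → D → E.

Variance along critical path = 1.000 + 0.444 + 1.000 + 2.778 = 5.222
σ = √5.222 = 2.285 hours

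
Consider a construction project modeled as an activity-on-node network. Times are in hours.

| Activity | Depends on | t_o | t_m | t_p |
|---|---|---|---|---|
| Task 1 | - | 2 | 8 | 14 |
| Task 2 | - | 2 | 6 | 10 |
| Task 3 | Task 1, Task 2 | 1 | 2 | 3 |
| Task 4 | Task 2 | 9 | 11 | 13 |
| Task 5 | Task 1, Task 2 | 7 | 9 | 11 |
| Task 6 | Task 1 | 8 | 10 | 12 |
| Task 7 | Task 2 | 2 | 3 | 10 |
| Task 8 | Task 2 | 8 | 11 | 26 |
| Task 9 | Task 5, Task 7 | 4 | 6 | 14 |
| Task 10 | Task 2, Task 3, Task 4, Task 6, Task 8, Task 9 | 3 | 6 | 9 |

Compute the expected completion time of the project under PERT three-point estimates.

30 hours

te_Task 1 = (2 + 4·8 + 14)/6 = 48/6 = 8
te_Task 2 = (2 + 4·6 + 10)/6 = 36/6 = 6
te_Task 3 = (1 + 4·2 + 3)/6 = 12/6 = 2
te_Task 4 = (9 + 4·11 + 13)/6 = 66/6 = 11
te_Task 5 = (7 + 4·9 + 11)/6 = 54/6 = 9
te_Task 6 = (8 + 4·10 + 12)/6 = 60/6 = 10
te_Task 7 = (2 + 4·3 + 10)/6 = 24/6 = 4
te_Task 8 = (8 + 4·11 + 26)/6 = 78/6 = 13
te_Task 9 = (4 + 4·6 + 14)/6 = 42/6 = 7
te_Task 10 = (3 + 4·6 + 9)/6 = 36/6 = 6

Forward pass:
ES_Task 1 = 0; EF_Task 1 = 8
ES_Task 2 = 0; EF_Task 2 = 6
ES_Task 3 = max(EF_Task 1=8, EF_Task 2=6) = 8; EF_Task 3 = 8+2 = 10
ES_Task 4 = 6; EF_Task 4 = 6+11 = 17
ES_Task 5 = max(EF_Task 1=8, EF_Task 2=6) = 8; EF_Task 5 = 8+9 = 17
ES_Task 6 = 8; EF_Task 6 = 8+10 = 18
ES_Task 7 = 6; EF_Task 7 = 6+4 = 10
ES_Task 8 = 6; EF_Task 8 = 6+13 = 19
ES_Task 9 = max(EF_Task 5=17, EF_Task 7=10) = 17; EF_Task 9 = 17+7 = 24
ES_Task 10 = max(EF_Task 2=6, EF_Task 3=10, EF_Task 4=17, EF_Task 6=18, EF_Task 8=19, EF_Task 9=24) = 24; EF_Task 10 = 24+6 = 30
Expected project duration μ = 30 hours. Critical path: Task 1 → Task 5 → Task 9 → Task 10.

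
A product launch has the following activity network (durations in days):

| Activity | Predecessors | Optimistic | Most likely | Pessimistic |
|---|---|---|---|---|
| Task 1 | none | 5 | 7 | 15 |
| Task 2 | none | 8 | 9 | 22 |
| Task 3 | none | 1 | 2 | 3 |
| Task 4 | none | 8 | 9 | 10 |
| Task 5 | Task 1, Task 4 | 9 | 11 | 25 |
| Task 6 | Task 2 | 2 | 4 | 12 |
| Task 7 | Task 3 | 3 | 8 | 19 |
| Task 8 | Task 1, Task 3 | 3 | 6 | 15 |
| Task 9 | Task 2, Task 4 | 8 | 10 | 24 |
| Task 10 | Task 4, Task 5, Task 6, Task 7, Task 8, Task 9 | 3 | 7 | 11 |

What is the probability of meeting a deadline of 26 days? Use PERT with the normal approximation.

te_Task 1 = (5 + 4·7 + 15)/6 = 48/6 = 8; σ²_Task 1 = ((15−5)/6)² = 2.778
te_Task 2 = (8 + 4·9 + 22)/6 = 66/6 = 11; σ²_Task 2 = ((22−8)/6)² = 5.444
te_Task 3 = (1 + 4·2 + 3)/6 = 12/6 = 2; σ²_Task 3 = ((3−1)/6)² = 0.111
te_Task 4 = (8 + 4·9 + 10)/6 = 54/6 = 9; σ²_Task 4 = ((10−8)/6)² = 0.111
te_Task 5 = (9 + 4·11 + 25)/6 = 78/6 = 13; σ²_Task 5 = ((25−9)/6)² = 7.111
te_Task 6 = (2 + 4·4 + 12)/6 = 30/6 = 5; σ²_Task 6 = ((12−2)/6)² = 2.778
te_Task 7 = (3 + 4·8 + 19)/6 = 54/6 = 9; σ²_Task 7 = ((19−3)/6)² = 7.111
te_Task 8 = (3 + 4·6 + 15)/6 = 42/6 = 7; σ²_Task 8 = ((15−3)/6)² = 4.000
te_Task 9 = (8 + 4·10 + 24)/6 = 72/6 = 12; σ²_Task 9 = ((24−8)/6)² = 7.111
te_Task 10 = (3 + 4·7 + 11)/6 = 42/6 = 7; σ²_Task 10 = ((11−3)/6)² = 1.778

Forward pass:
ES_Task 1 = 0; EF_Task 1 = 8
ES_Task 2 = 0; EF_Task 2 = 11
ES_Task 3 = 0; EF_Task 3 = 2
ES_Task 4 = 0; EF_Task 4 = 9
ES_Task 5 = max(EF_Task 1=8, EF_Task 4=9) = 9; EF_Task 5 = 9+13 = 22
ES_Task 6 = 11; EF_Task 6 = 11+5 = 16
ES_Task 7 = 2; EF_Task 7 = 2+9 = 11
ES_Task 8 = max(EF_Task 1=8, EF_Task 3=2) = 8; EF_Task 8 = 8+7 = 15
ES_Task 9 = max(EF_Task 2=11, EF_Task 4=9) = 11; EF_Task 9 = 11+12 = 23
ES_Task 10 = max(EF_Task 4=9, EF_Task 5=22, EF_Task 6=16, EF_Task 7=11, EF_Task 8=15, EF_Task 9=23) = 23; EF_Task 10 = 23+7 = 30
Expected project duration μ = 30 days. Critical path: Task 2 → Task 9 → Task 10.

Variance along critical path = 5.444 + 7.111 + 1.778 = 14.333; σ = √14.333 = 3.786 days.
Z = (26 − 30) / 3.786 = -1.057
P(T ≤ 26) = Φ(-1.057) ≈ 0.145

0.145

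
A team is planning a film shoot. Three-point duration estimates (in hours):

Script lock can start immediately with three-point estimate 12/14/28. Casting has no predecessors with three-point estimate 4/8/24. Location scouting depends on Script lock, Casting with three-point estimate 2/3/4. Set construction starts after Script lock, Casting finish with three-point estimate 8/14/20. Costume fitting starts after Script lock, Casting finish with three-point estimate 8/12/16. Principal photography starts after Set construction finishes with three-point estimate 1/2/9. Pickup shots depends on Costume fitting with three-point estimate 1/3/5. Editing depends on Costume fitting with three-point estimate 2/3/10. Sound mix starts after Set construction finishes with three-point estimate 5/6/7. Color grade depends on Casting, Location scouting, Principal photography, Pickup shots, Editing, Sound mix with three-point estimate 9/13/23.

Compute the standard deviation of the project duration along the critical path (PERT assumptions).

te_Script lock = (12 + 4·14 + 28)/6 = 96/6 = 16; σ²_Script lock = ((28−12)/6)² = 7.111
te_Casting = (4 + 4·8 + 24)/6 = 60/6 = 10; σ²_Casting = ((24−4)/6)² = 11.111
te_Location scouting = (2 + 4·3 + 4)/6 = 18/6 = 3; σ²_Location scouting = ((4−2)/6)² = 0.111
te_Set construction = (8 + 4·14 + 20)/6 = 84/6 = 14; σ²_Set construction = ((20−8)/6)² = 4.000
te_Costume fitting = (8 + 4·12 + 16)/6 = 72/6 = 12; σ²_Costume fitting = ((16−8)/6)² = 1.778
te_Principal photography = (1 + 4·2 + 9)/6 = 18/6 = 3; σ²_Principal photography = ((9−1)/6)² = 1.778
te_Pickup shots = (1 + 4·3 + 5)/6 = 18/6 = 3; σ²_Pickup shots = ((5−1)/6)² = 0.444
te_Editing = (2 + 4·3 + 10)/6 = 24/6 = 4; σ²_Editing = ((10−2)/6)² = 1.778
te_Sound mix = (5 + 4·6 + 7)/6 = 36/6 = 6; σ²_Sound mix = ((7−5)/6)² = 0.111
te_Color grade = (9 + 4·13 + 23)/6 = 84/6 = 14; σ²_Color grade = ((23−9)/6)² = 5.444

Forward pass:
ES_Script lock = 0; EF_Script lock = 16
ES_Casting = 0; EF_Casting = 10
ES_Location scouting = max(EF_Script lock=16, EF_Casting=10) = 16; EF_Location scouting = 16+3 = 19
ES_Set construction = max(EF_Script lock=16, EF_Casting=10) = 16; EF_Set construction = 16+14 = 30
ES_Costume fitting = max(EF_Script lock=16, EF_Casting=10) = 16; EF_Costume fitting = 16+12 = 28
ES_Principal photography = 30; EF_Principal photography = 30+3 = 33
ES_Pickup shots = 28; EF_Pickup shots = 28+3 = 31
ES_Editing = 28; EF_Editing = 28+4 = 32
ES_Sound mix = 30; EF_Sound mix = 30+6 = 36
ES_Color grade = max(EF_Casting=10, EF_Location scouting=19, EF_Principal photography=33, EF_Pickup shots=31, EF_Editing=32, EF_Sound mix=36) = 36; EF_Color grade = 36+14 = 50
Expected project duration μ = 50 hours. Critical path: Script lock → Set construction → Sound mix → Color grade.

Variance along critical path = 7.111 + 4.000 + 0.111 + 5.444 = 16.667
σ = √16.667 = 4.082 hours

4.08 hours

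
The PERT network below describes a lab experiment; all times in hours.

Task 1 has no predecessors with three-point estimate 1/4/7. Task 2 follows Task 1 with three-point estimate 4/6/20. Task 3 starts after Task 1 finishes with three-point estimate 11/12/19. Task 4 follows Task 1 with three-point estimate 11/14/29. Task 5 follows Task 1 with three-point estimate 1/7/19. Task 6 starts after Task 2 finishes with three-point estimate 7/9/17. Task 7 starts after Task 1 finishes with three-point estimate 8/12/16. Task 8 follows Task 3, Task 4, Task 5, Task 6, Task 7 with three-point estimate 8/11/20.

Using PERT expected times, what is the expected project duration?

te_Task 1 = (1 + 4·4 + 7)/6 = 24/6 = 4
te_Task 2 = (4 + 4·6 + 20)/6 = 48/6 = 8
te_Task 3 = (11 + 4·12 + 19)/6 = 78/6 = 13
te_Task 4 = (11 + 4·14 + 29)/6 = 96/6 = 16
te_Task 5 = (1 + 4·7 + 19)/6 = 48/6 = 8
te_Task 6 = (7 + 4·9 + 17)/6 = 60/6 = 10
te_Task 7 = (8 + 4·12 + 16)/6 = 72/6 = 12
te_Task 8 = (8 + 4·11 + 20)/6 = 72/6 = 12

Forward pass:
ES_Task 1 = 0; EF_Task 1 = 4
ES_Task 2 = 4; EF_Task 2 = 4+8 = 12
ES_Task 3 = 4; EF_Task 3 = 4+13 = 17
ES_Task 4 = 4; EF_Task 4 = 4+16 = 20
ES_Task 5 = 4; EF_Task 5 = 4+8 = 12
ES_Task 6 = 12; EF_Task 6 = 12+10 = 22
ES_Task 7 = 4; EF_Task 7 = 4+12 = 16
ES_Task 8 = max(EF_Task 3=17, EF_Task 4=20, EF_Task 5=12, EF_Task 6=22, EF_Task 7=16) = 22; EF_Task 8 = 22+12 = 34
Expected project duration μ = 34 hours. Critical path: Task 1 → Task 2 → Task 6 → Task 8.

34 hours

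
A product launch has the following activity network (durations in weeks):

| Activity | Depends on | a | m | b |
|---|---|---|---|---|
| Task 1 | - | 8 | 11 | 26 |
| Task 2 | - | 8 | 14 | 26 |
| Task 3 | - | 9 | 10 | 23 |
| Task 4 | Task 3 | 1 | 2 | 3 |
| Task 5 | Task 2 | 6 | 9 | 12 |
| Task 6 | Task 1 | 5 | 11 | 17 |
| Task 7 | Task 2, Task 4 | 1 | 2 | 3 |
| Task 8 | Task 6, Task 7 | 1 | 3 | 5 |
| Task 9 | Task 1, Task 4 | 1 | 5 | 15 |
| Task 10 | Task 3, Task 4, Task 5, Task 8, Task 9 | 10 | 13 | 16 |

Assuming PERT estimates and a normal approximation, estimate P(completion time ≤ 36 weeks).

te_Task 1 = (8 + 4·11 + 26)/6 = 78/6 = 13; σ²_Task 1 = ((26−8)/6)² = 9.000
te_Task 2 = (8 + 4·14 + 26)/6 = 90/6 = 15; σ²_Task 2 = ((26−8)/6)² = 9.000
te_Task 3 = (9 + 4·10 + 23)/6 = 72/6 = 12; σ²_Task 3 = ((23−9)/6)² = 5.444
te_Task 4 = (1 + 4·2 + 3)/6 = 12/6 = 2; σ²_Task 4 = ((3−1)/6)² = 0.111
te_Task 5 = (6 + 4·9 + 12)/6 = 54/6 = 9; σ²_Task 5 = ((12−6)/6)² = 1.000
te_Task 6 = (5 + 4·11 + 17)/6 = 66/6 = 11; σ²_Task 6 = ((17−5)/6)² = 4.000
te_Task 7 = (1 + 4·2 + 3)/6 = 12/6 = 2; σ²_Task 7 = ((3−1)/6)² = 0.111
te_Task 8 = (1 + 4·3 + 5)/6 = 18/6 = 3; σ²_Task 8 = ((5−1)/6)² = 0.444
te_Task 9 = (1 + 4·5 + 15)/6 = 36/6 = 6; σ²_Task 9 = ((15−1)/6)² = 5.444
te_Task 10 = (10 + 4·13 + 16)/6 = 78/6 = 13; σ²_Task 10 = ((16−10)/6)² = 1.000

Forward pass:
ES_Task 1 = 0; EF_Task 1 = 13
ES_Task 2 = 0; EF_Task 2 = 15
ES_Task 3 = 0; EF_Task 3 = 12
ES_Task 4 = 12; EF_Task 4 = 12+2 = 14
ES_Task 5 = 15; EF_Task 5 = 15+9 = 24
ES_Task 6 = 13; EF_Task 6 = 13+11 = 24
ES_Task 7 = max(EF_Task 2=15, EF_Task 4=14) = 15; EF_Task 7 = 15+2 = 17
ES_Task 8 = max(EF_Task 6=24, EF_Task 7=17) = 24; EF_Task 8 = 24+3 = 27
ES_Task 9 = max(EF_Task 1=13, EF_Task 4=14) = 14; EF_Task 9 = 14+6 = 20
ES_Task 10 = max(EF_Task 3=12, EF_Task 4=14, EF_Task 5=24, EF_Task 8=27, EF_Task 9=20) = 27; EF_Task 10 = 27+13 = 40
Expected project duration μ = 40 weeks. Critical path: Task 1 → Task 6 → Task 8 → Task 10.

Variance along critical path = 9.000 + 4.000 + 0.444 + 1.000 = 14.444; σ = √14.444 = 3.801 weeks.
Z = (36 − 40) / 3.801 = -1.052
P(T ≤ 36) = Φ(-1.052) ≈ 0.146

0.146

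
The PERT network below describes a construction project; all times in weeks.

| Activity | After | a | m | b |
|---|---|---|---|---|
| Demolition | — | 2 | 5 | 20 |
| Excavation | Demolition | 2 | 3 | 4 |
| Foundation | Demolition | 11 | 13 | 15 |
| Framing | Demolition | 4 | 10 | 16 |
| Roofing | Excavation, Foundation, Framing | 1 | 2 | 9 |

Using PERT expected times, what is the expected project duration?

23 weeks

te_Demolition = (2 + 4·5 + 20)/6 = 42/6 = 7
te_Excavation = (2 + 4·3 + 4)/6 = 18/6 = 3
te_Foundation = (11 + 4·13 + 15)/6 = 78/6 = 13
te_Framing = (4 + 4·10 + 16)/6 = 60/6 = 10
te_Roofing = (1 + 4·2 + 9)/6 = 18/6 = 3

Forward pass:
ES_Demolition = 0; EF_Demolition = 7
ES_Excavation = 7; EF_Excavation = 7+3 = 10
ES_Foundation = 7; EF_Foundation = 7+13 = 20
ES_Framing = 7; EF_Framing = 7+10 = 17
ES_Roofing = max(EF_Excavation=10, EF_Foundation=20, EF_Framing=17) = 20; EF_Roofing = 20+3 = 23
Expected project duration μ = 23 weeks. Critical path: Demolition → Foundation → Roofing.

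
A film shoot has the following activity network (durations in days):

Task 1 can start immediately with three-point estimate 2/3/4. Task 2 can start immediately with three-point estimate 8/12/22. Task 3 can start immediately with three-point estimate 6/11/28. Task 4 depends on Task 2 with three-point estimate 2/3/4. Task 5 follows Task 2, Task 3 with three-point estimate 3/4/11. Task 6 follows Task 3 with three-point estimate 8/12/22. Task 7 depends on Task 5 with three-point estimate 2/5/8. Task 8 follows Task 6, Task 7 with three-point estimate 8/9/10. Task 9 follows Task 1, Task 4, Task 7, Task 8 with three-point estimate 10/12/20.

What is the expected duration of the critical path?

te_Task 1 = (2 + 4·3 + 4)/6 = 18/6 = 3
te_Task 2 = (8 + 4·12 + 22)/6 = 78/6 = 13
te_Task 3 = (6 + 4·11 + 28)/6 = 78/6 = 13
te_Task 4 = (2 + 4·3 + 4)/6 = 18/6 = 3
te_Task 5 = (3 + 4·4 + 11)/6 = 30/6 = 5
te_Task 6 = (8 + 4·12 + 22)/6 = 78/6 = 13
te_Task 7 = (2 + 4·5 + 8)/6 = 30/6 = 5
te_Task 8 = (8 + 4·9 + 10)/6 = 54/6 = 9
te_Task 9 = (10 + 4·12 + 20)/6 = 78/6 = 13

Forward pass:
ES_Task 1 = 0; EF_Task 1 = 3
ES_Task 2 = 0; EF_Task 2 = 13
ES_Task 3 = 0; EF_Task 3 = 13
ES_Task 4 = 13; EF_Task 4 = 13+3 = 16
ES_Task 5 = max(EF_Task 2=13, EF_Task 3=13) = 13; EF_Task 5 = 13+5 = 18
ES_Task 6 = 13; EF_Task 6 = 13+13 = 26
ES_Task 7 = 18; EF_Task 7 = 18+5 = 23
ES_Task 8 = max(EF_Task 6=26, EF_Task 7=23) = 26; EF_Task 8 = 26+9 = 35
ES_Task 9 = max(EF_Task 1=3, EF_Task 4=16, EF_Task 7=23, EF_Task 8=35) = 35; EF_Task 9 = 35+13 = 48
Expected project duration μ = 48 days. Critical path: Task 3 → Task 6 → Task 8 → Task 9.

48 days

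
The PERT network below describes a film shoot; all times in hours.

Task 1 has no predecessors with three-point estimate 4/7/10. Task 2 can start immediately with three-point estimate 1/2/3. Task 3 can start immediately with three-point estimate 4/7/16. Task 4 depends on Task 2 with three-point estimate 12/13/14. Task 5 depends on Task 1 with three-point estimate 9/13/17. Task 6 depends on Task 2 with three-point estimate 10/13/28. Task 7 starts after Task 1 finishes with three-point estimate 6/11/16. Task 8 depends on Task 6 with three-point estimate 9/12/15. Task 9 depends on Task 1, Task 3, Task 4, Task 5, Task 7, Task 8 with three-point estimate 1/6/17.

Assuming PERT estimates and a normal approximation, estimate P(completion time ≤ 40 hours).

0.832

te_Task 1 = (4 + 4·7 + 10)/6 = 42/6 = 7; σ²_Task 1 = ((10−4)/6)² = 1.000
te_Task 2 = (1 + 4·2 + 3)/6 = 12/6 = 2; σ²_Task 2 = ((3−1)/6)² = 0.111
te_Task 3 = (4 + 4·7 + 16)/6 = 48/6 = 8; σ²_Task 3 = ((16−4)/6)² = 4.000
te_Task 4 = (12 + 4·13 + 14)/6 = 78/6 = 13; σ²_Task 4 = ((14−12)/6)² = 0.111
te_Task 5 = (9 + 4·13 + 17)/6 = 78/6 = 13; σ²_Task 5 = ((17−9)/6)² = 1.778
te_Task 6 = (10 + 4·13 + 28)/6 = 90/6 = 15; σ²_Task 6 = ((28−10)/6)² = 9.000
te_Task 7 = (6 + 4·11 + 16)/6 = 66/6 = 11; σ²_Task 7 = ((16−6)/6)² = 2.778
te_Task 8 = (9 + 4·12 + 15)/6 = 72/6 = 12; σ²_Task 8 = ((15−9)/6)² = 1.000
te_Task 9 = (1 + 4·6 + 17)/6 = 42/6 = 7; σ²_Task 9 = ((17−1)/6)² = 7.111

Forward pass:
ES_Task 1 = 0; EF_Task 1 = 7
ES_Task 2 = 0; EF_Task 2 = 2
ES_Task 3 = 0; EF_Task 3 = 8
ES_Task 4 = 2; EF_Task 4 = 2+13 = 15
ES_Task 5 = 7; EF_Task 5 = 7+13 = 20
ES_Task 6 = 2; EF_Task 6 = 2+15 = 17
ES_Task 7 = 7; EF_Task 7 = 7+11 = 18
ES_Task 8 = 17; EF_Task 8 = 17+12 = 29
ES_Task 9 = max(EF_Task 1=7, EF_Task 3=8, EF_Task 4=15, EF_Task 5=20, EF_Task 7=18, EF_Task 8=29) = 29; EF_Task 9 = 29+7 = 36
Expected project duration μ = 36 hours. Critical path: Task 2 → Task 6 → Task 8 → Task 9.

Variance along critical path = 0.111 + 9.000 + 1.000 + 7.111 = 17.222; σ = √17.222 = 4.150 hours.
Z = (40 − 36) / 4.150 = 0.964
P(T ≤ 40) = Φ(0.964) ≈ 0.832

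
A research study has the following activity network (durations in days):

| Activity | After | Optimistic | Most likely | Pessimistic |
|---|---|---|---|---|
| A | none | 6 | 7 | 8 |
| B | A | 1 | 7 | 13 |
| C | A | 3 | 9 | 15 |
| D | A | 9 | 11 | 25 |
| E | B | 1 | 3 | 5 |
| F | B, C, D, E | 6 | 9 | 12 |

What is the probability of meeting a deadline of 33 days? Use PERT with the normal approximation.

te_A = (6 + 4·7 + 8)/6 = 42/6 = 7; σ²_A = ((8−6)/6)² = 0.111
te_B = (1 + 4·7 + 13)/6 = 42/6 = 7; σ²_B = ((13−1)/6)² = 4.000
te_C = (3 + 4·9 + 15)/6 = 54/6 = 9; σ²_C = ((15−3)/6)² = 4.000
te_D = (9 + 4·11 + 25)/6 = 78/6 = 13; σ²_D = ((25−9)/6)² = 7.111
te_E = (1 + 4·3 + 5)/6 = 18/6 = 3; σ²_E = ((5−1)/6)² = 0.444
te_F = (6 + 4·9 + 12)/6 = 54/6 = 9; σ²_F = ((12−6)/6)² = 1.000

Forward pass:
ES_A = 0; EF_A = 7
ES_B = 7; EF_B = 7+7 = 14
ES_C = 7; EF_C = 7+9 = 16
ES_D = 7; EF_D = 7+13 = 20
ES_E = 14; EF_E = 14+3 = 17
ES_F = max(EF_B=14, EF_C=16, EF_D=20, EF_E=17) = 20; EF_F = 20+9 = 29
Expected project duration μ = 29 days. Critical path: A → D → F.

Variance along critical path = 0.111 + 7.111 + 1.000 = 8.222; σ = √8.222 = 2.867 days.
Z = (33 − 29) / 2.867 = 1.395
P(T ≤ 33) = Φ(1.395) ≈ 0.918

0.918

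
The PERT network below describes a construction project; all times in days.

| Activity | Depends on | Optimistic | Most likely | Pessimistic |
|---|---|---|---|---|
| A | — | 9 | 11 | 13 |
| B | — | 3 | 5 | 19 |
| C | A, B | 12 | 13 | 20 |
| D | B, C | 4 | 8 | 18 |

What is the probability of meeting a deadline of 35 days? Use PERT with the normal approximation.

0.641

te_A = (9 + 4·11 + 13)/6 = 66/6 = 11; σ²_A = ((13−9)/6)² = 0.444
te_B = (3 + 4·5 + 19)/6 = 42/6 = 7; σ²_B = ((19−3)/6)² = 7.111
te_C = (12 + 4·13 + 20)/6 = 84/6 = 14; σ²_C = ((20−12)/6)² = 1.778
te_D = (4 + 4·8 + 18)/6 = 54/6 = 9; σ²_D = ((18−4)/6)² = 5.444

Forward pass:
ES_A = 0; EF_A = 11
ES_B = 0; EF_B = 7
ES_C = max(EF_A=11, EF_B=7) = 11; EF_C = 11+14 = 25
ES_D = max(EF_B=7, EF_C=25) = 25; EF_D = 25+9 = 34
Expected project duration μ = 34 days. Critical path: A → C → D.

Variance along critical path = 0.444 + 1.778 + 5.444 = 7.667; σ = √7.667 = 2.769 days.
Z = (35 − 34) / 2.769 = 0.361
P(T ≤ 35) = Φ(0.361) ≈ 0.641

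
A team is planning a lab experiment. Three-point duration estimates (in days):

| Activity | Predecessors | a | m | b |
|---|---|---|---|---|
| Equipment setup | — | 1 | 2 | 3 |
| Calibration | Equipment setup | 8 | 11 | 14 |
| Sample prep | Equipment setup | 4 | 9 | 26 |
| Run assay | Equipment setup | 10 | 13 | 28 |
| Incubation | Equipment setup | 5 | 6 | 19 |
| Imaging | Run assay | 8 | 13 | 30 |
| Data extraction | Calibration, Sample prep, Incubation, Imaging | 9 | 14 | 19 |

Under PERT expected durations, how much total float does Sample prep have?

19 days

te_Equipment setup = (1 + 4·2 + 3)/6 = 12/6 = 2
te_Calibration = (8 + 4·11 + 14)/6 = 66/6 = 11
te_Sample prep = (4 + 4·9 + 26)/6 = 66/6 = 11
te_Run assay = (10 + 4·13 + 28)/6 = 90/6 = 15
te_Incubation = (5 + 4·6 + 19)/6 = 48/6 = 8
te_Imaging = (8 + 4·13 + 30)/6 = 90/6 = 15
te_Data extraction = (9 + 4·14 + 19)/6 = 84/6 = 14

Forward pass:
ES_Equipment setup = 0; EF_Equipment setup = 2
ES_Calibration = 2; EF_Calibration = 2+11 = 13
ES_Sample prep = 2; EF_Sample prep = 2+11 = 13
ES_Run assay = 2; EF_Run assay = 2+15 = 17
ES_Incubation = 2; EF_Incubation = 2+8 = 10
ES_Imaging = 17; EF_Imaging = 17+15 = 32
ES_Data extraction = max(EF_Calibration=13, EF_Sample prep=13, EF_Incubation=10, EF_Imaging=32) = 32; EF_Data extraction = 32+14 = 46
Expected project duration μ = 46 days. Critical path: Equipment setup → Run assay → Imaging → Data extraction.

Backward pass:
LF_Data extraction = 46; LS_Data extraction = 46−14 = 32
LF_Imaging = LS_Data extraction = 32; LS_Imaging = 32−15 = 17
LF_Incubation = LS_Data extraction = 32; LS_Incubation = 32−8 = 24
LF_Run assay = LS_Imaging = 17; LS_Run assay = 17−15 = 2
LF_Sample prep = LS_Data extraction = 32; LS_Sample prep = 32−11 = 21
LF_Calibration = LS_Data extraction = 32; LS_Calibration = 32−11 = 21
LF_Equipment setup = min(LS_Calibration=21, LS_Sample prep=21, LS_Run assay=2, LS_Incubation=24) = 2; LS_Equipment setup = 2−2 = 0
Slack_Sample prep = LS_Sample prep − ES_Sample prep = 21 − 2 = 19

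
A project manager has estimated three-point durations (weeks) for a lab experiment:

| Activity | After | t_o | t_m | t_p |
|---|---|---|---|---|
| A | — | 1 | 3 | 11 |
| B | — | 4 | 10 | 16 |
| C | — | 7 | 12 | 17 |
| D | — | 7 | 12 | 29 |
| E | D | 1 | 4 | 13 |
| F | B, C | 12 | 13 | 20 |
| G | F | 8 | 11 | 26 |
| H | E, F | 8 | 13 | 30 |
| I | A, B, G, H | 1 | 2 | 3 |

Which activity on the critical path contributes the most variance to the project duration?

te_A = (1 + 4·3 + 11)/6 = 24/6 = 4; σ²_A = ((11−1)/6)² = 2.778
te_B = (4 + 4·10 + 16)/6 = 60/6 = 10; σ²_B = ((16−4)/6)² = 4.000
te_C = (7 + 4·12 + 17)/6 = 72/6 = 12; σ²_C = ((17−7)/6)² = 2.778
te_D = (7 + 4·12 + 29)/6 = 84/6 = 14; σ²_D = ((29−7)/6)² = 13.444
te_E = (1 + 4·4 + 13)/6 = 30/6 = 5; σ²_E = ((13−1)/6)² = 4.000
te_F = (12 + 4·13 + 20)/6 = 84/6 = 14; σ²_F = ((20−12)/6)² = 1.778
te_G = (8 + 4·11 + 26)/6 = 78/6 = 13; σ²_G = ((26−8)/6)² = 9.000
te_H = (8 + 4·13 + 30)/6 = 90/6 = 15; σ²_H = ((30−8)/6)² = 13.444
te_I = (1 + 4·2 + 3)/6 = 12/6 = 2; σ²_I = ((3−1)/6)² = 0.111

Forward pass:
ES_A = 0; EF_A = 4
ES_B = 0; EF_B = 10
ES_C = 0; EF_C = 12
ES_D = 0; EF_D = 14
ES_E = 14; EF_E = 14+5 = 19
ES_F = max(EF_B=10, EF_C=12) = 12; EF_F = 12+14 = 26
ES_G = 26; EF_G = 26+13 = 39
ES_H = max(EF_E=19, EF_F=26) = 26; EF_H = 26+15 = 41
ES_I = max(EF_A=4, EF_B=10, EF_G=39, EF_H=41) = 41; EF_I = 41+2 = 43
Expected project duration μ = 43 weeks. Critical path: C → F → H → I.

Variances on critical path: σ²_C=2.778, σ²_F=1.778, σ²_H=13.444, σ²_I=0.111.
Largest is σ²_H = 13.444.

H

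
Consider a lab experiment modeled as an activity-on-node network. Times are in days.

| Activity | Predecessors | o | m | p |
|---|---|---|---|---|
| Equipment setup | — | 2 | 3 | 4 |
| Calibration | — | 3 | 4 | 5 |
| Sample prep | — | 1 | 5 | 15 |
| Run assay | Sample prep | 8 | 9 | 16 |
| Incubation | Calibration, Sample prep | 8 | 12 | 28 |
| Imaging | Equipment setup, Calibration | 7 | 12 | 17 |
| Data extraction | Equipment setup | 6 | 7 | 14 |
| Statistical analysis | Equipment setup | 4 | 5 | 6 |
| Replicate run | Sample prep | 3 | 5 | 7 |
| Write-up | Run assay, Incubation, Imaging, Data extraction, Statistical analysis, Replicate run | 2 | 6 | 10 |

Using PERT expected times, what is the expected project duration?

te_Equipment setup = (2 + 4·3 + 4)/6 = 18/6 = 3
te_Calibration = (3 + 4·4 + 5)/6 = 24/6 = 4
te_Sample prep = (1 + 4·5 + 15)/6 = 36/6 = 6
te_Run assay = (8 + 4·9 + 16)/6 = 60/6 = 10
te_Incubation = (8 + 4·12 + 28)/6 = 84/6 = 14
te_Imaging = (7 + 4·12 + 17)/6 = 72/6 = 12
te_Data extraction = (6 + 4·7 + 14)/6 = 48/6 = 8
te_Statistical analysis = (4 + 4·5 + 6)/6 = 30/6 = 5
te_Replicate run = (3 + 4·5 + 7)/6 = 30/6 = 5
te_Write-up = (2 + 4·6 + 10)/6 = 36/6 = 6

Forward pass:
ES_Equipment setup = 0; EF_Equipment setup = 3
ES_Calibration = 0; EF_Calibration = 4
ES_Sample prep = 0; EF_Sample prep = 6
ES_Run assay = 6; EF_Run assay = 6+10 = 16
ES_Incubation = max(EF_Calibration=4, EF_Sample prep=6) = 6; EF_Incubation = 6+14 = 20
ES_Imaging = max(EF_Equipment setup=3, EF_Calibration=4) = 4; EF_Imaging = 4+12 = 16
ES_Data extraction = 3; EF_Data extraction = 3+8 = 11
ES_Statistical analysis = 3; EF_Statistical analysis = 3+5 = 8
ES_Replicate run = 6; EF_Replicate run = 6+5 = 11
ES_Write-up = max(EF_Run assay=16, EF_Incubation=20, EF_Imaging=16, EF_Data extraction=11, EF_Statistical analysis=8, EF_Replicate run=11) = 20; EF_Write-up = 20+6 = 26
Expected project duration μ = 26 days. Critical path: Sample prep → Incubation → Write-up.

26 days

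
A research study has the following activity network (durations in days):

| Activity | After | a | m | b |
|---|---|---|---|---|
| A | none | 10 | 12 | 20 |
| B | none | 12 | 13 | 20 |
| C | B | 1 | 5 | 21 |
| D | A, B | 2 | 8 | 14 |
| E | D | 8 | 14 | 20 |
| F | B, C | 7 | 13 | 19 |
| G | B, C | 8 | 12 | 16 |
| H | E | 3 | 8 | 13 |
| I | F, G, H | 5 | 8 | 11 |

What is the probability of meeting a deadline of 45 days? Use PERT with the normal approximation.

0.029

te_A = (10 + 4·12 + 20)/6 = 78/6 = 13; σ²_A = ((20−10)/6)² = 2.778
te_B = (12 + 4·13 + 20)/6 = 84/6 = 14; σ²_B = ((20−12)/6)² = 1.778
te_C = (1 + 4·5 + 21)/6 = 42/6 = 7; σ²_C = ((21−1)/6)² = 11.111
te_D = (2 + 4·8 + 14)/6 = 48/6 = 8; σ²_D = ((14−2)/6)² = 4.000
te_E = (8 + 4·14 + 20)/6 = 84/6 = 14; σ²_E = ((20−8)/6)² = 4.000
te_F = (7 + 4·13 + 19)/6 = 78/6 = 13; σ²_F = ((19−7)/6)² = 4.000
te_G = (8 + 4·12 + 16)/6 = 72/6 = 12; σ²_G = ((16−8)/6)² = 1.778
te_H = (3 + 4·8 + 13)/6 = 48/6 = 8; σ²_H = ((13−3)/6)² = 2.778
te_I = (5 + 4·8 + 11)/6 = 48/6 = 8; σ²_I = ((11−5)/6)² = 1.000

Forward pass:
ES_A = 0; EF_A = 13
ES_B = 0; EF_B = 14
ES_C = 14; EF_C = 14+7 = 21
ES_D = max(EF_A=13, EF_B=14) = 14; EF_D = 14+8 = 22
ES_E = 22; EF_E = 22+14 = 36
ES_F = max(EF_B=14, EF_C=21) = 21; EF_F = 21+13 = 34
ES_G = max(EF_B=14, EF_C=21) = 21; EF_G = 21+12 = 33
ES_H = 36; EF_H = 36+8 = 44
ES_I = max(EF_F=34, EF_G=33, EF_H=44) = 44; EF_I = 44+8 = 52
Expected project duration μ = 52 days. Critical path: B → D → E → H → I.

Variance along critical path = 1.778 + 4.000 + 4.000 + 2.778 + 1.000 = 13.556; σ = √13.556 = 3.682 days.
Z = (45 − 52) / 3.682 = -1.901
P(T ≤ 45) = Φ(-1.901) ≈ 0.029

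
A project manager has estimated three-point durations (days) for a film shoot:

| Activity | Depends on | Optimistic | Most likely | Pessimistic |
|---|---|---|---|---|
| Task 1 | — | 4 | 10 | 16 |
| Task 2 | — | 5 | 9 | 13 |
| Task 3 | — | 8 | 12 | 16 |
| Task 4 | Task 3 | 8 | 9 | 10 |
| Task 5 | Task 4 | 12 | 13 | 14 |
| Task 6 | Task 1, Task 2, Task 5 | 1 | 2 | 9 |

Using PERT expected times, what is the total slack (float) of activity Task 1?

te_Task 1 = (4 + 4·10 + 16)/6 = 60/6 = 10
te_Task 2 = (5 + 4·9 + 13)/6 = 54/6 = 9
te_Task 3 = (8 + 4·12 + 16)/6 = 72/6 = 12
te_Task 4 = (8 + 4·9 + 10)/6 = 54/6 = 9
te_Task 5 = (12 + 4·13 + 14)/6 = 78/6 = 13
te_Task 6 = (1 + 4·2 + 9)/6 = 18/6 = 3

Forward pass:
ES_Task 1 = 0; EF_Task 1 = 10
ES_Task 2 = 0; EF_Task 2 = 9
ES_Task 3 = 0; EF_Task 3 = 12
ES_Task 4 = 12; EF_Task 4 = 12+9 = 21
ES_Task 5 = 21; EF_Task 5 = 21+13 = 34
ES_Task 6 = max(EF_Task 1=10, EF_Task 2=9, EF_Task 5=34) = 34; EF_Task 6 = 34+3 = 37
Expected project duration μ = 37 days. Critical path: Task 3 → Task 4 → Task 5 → Task 6.

Backward pass:
LF_Task 6 = 37; LS_Task 6 = 37−3 = 34
LF_Task 5 = LS_Task 6 = 34; LS_Task 5 = 34−13 = 21
LF_Task 4 = LS_Task 5 = 21; LS_Task 4 = 21−9 = 12
LF_Task 3 = LS_Task 4 = 12; LS_Task 3 = 12−12 = 0
LF_Task 2 = LS_Task 6 = 34; LS_Task 2 = 34−9 = 25
LF_Task 1 = LS_Task 6 = 34; LS_Task 1 = 34−10 = 24
Slack_Task 1 = LS_Task 1 − ES_Task 1 = 24 − 0 = 24

24 days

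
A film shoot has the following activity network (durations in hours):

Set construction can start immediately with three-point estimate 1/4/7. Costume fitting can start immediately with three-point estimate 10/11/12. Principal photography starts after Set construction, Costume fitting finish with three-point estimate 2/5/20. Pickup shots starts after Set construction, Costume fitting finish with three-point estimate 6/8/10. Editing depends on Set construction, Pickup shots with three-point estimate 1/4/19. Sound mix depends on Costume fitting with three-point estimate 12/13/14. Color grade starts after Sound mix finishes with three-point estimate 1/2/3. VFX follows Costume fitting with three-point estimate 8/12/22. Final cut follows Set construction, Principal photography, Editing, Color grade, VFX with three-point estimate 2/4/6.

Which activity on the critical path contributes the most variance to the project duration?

te_Set construction = (1 + 4·4 + 7)/6 = 24/6 = 4; σ²_Set construction = ((7−1)/6)² = 1.000
te_Costume fitting = (10 + 4·11 + 12)/6 = 66/6 = 11; σ²_Costume fitting = ((12−10)/6)² = 0.111
te_Principal photography = (2 + 4·5 + 20)/6 = 42/6 = 7; σ²_Principal photography = ((20−2)/6)² = 9.000
te_Pickup shots = (6 + 4·8 + 10)/6 = 48/6 = 8; σ²_Pickup shots = ((10−6)/6)² = 0.444
te_Editing = (1 + 4·4 + 19)/6 = 36/6 = 6; σ²_Editing = ((19−1)/6)² = 9.000
te_Sound mix = (12 + 4·13 + 14)/6 = 78/6 = 13; σ²_Sound mix = ((14−12)/6)² = 0.111
te_Color grade = (1 + 4·2 + 3)/6 = 12/6 = 2; σ²_Color grade = ((3−1)/6)² = 0.111
te_VFX = (8 + 4·12 + 22)/6 = 78/6 = 13; σ²_VFX = ((22−8)/6)² = 5.444
te_Final cut = (2 + 4·4 + 6)/6 = 24/6 = 4; σ²_Final cut = ((6−2)/6)² = 0.444

Forward pass:
ES_Set construction = 0; EF_Set construction = 4
ES_Costume fitting = 0; EF_Costume fitting = 11
ES_Principal photography = max(EF_Set construction=4, EF_Costume fitting=11) = 11; EF_Principal photography = 11+7 = 18
ES_Pickup shots = max(EF_Set construction=4, EF_Costume fitting=11) = 11; EF_Pickup shots = 11+8 = 19
ES_Editing = max(EF_Set construction=4, EF_Pickup shots=19) = 19; EF_Editing = 19+6 = 25
ES_Sound mix = 11; EF_Sound mix = 11+13 = 24
ES_Color grade = 24; EF_Color grade = 24+2 = 26
ES_VFX = 11; EF_VFX = 11+13 = 24
ES_Final cut = max(EF_Set construction=4, EF_Principal photography=18, EF_Editing=25, EF_Color grade=26, EF_VFX=24) = 26; EF_Final cut = 26+4 = 30
Expected project duration μ = 30 hours. Critical path: Costume fitting → Sound mix → Color grade → Final cut.

Variances on critical path: σ²_Costume fitting=0.111, σ²_Sound mix=0.111, σ²_Color grade=0.111, σ²_Final cut=0.444.
Largest is σ²_Final cut = 0.444.

Final cut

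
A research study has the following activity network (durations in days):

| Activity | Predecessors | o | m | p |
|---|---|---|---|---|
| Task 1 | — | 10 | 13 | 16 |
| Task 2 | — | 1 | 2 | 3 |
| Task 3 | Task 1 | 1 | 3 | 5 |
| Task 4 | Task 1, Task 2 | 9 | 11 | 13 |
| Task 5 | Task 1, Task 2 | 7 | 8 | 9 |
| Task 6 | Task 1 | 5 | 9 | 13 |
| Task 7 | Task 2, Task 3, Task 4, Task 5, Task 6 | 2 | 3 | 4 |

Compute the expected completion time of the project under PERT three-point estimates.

27 days

te_Task 1 = (10 + 4·13 + 16)/6 = 78/6 = 13
te_Task 2 = (1 + 4·2 + 3)/6 = 12/6 = 2
te_Task 3 = (1 + 4·3 + 5)/6 = 18/6 = 3
te_Task 4 = (9 + 4·11 + 13)/6 = 66/6 = 11
te_Task 5 = (7 + 4·8 + 9)/6 = 48/6 = 8
te_Task 6 = (5 + 4·9 + 13)/6 = 54/6 = 9
te_Task 7 = (2 + 4·3 + 4)/6 = 18/6 = 3

Forward pass:
ES_Task 1 = 0; EF_Task 1 = 13
ES_Task 2 = 0; EF_Task 2 = 2
ES_Task 3 = 13; EF_Task 3 = 13+3 = 16
ES_Task 4 = max(EF_Task 1=13, EF_Task 2=2) = 13; EF_Task 4 = 13+11 = 24
ES_Task 5 = max(EF_Task 1=13, EF_Task 2=2) = 13; EF_Task 5 = 13+8 = 21
ES_Task 6 = 13; EF_Task 6 = 13+9 = 22
ES_Task 7 = max(EF_Task 2=2, EF_Task 3=16, EF_Task 4=24, EF_Task 5=21, EF_Task 6=22) = 24; EF_Task 7 = 24+3 = 27
Expected project duration μ = 27 days. Critical path: Task 1 → Task 4 → Task 7.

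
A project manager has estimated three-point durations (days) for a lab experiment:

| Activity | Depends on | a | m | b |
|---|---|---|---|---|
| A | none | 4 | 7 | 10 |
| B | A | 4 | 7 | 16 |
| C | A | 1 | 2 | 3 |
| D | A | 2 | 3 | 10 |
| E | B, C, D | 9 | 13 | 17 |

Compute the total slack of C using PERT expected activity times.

6 days

te_A = (4 + 4·7 + 10)/6 = 42/6 = 7
te_B = (4 + 4·7 + 16)/6 = 48/6 = 8
te_C = (1 + 4·2 + 3)/6 = 12/6 = 2
te_D = (2 + 4·3 + 10)/6 = 24/6 = 4
te_E = (9 + 4·13 + 17)/6 = 78/6 = 13

Forward pass:
ES_A = 0; EF_A = 7
ES_B = 7; EF_B = 7+8 = 15
ES_C = 7; EF_C = 7+2 = 9
ES_D = 7; EF_D = 7+4 = 11
ES_E = max(EF_B=15, EF_C=9, EF_D=11) = 15; EF_E = 15+13 = 28
Expected project duration μ = 28 days. Critical path: A → B → E.

Backward pass:
LF_E = 28; LS_E = 28−13 = 15
LF_D = LS_E = 15; LS_D = 15−4 = 11
LF_C = LS_E = 15; LS_C = 15−2 = 13
LF_B = LS_E = 15; LS_B = 15−8 = 7
LF_A = min(LS_B=7, LS_C=13, LS_D=11) = 7; LS_A = 7−7 = 0
Slack_C = LS_C − ES_C = 13 − 7 = 6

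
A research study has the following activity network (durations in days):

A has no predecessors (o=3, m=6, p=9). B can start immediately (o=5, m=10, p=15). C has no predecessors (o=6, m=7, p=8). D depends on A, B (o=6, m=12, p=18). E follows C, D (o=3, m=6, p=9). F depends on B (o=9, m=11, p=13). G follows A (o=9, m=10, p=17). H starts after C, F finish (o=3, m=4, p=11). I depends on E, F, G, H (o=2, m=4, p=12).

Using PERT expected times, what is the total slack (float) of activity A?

te_A = (3 + 4·6 + 9)/6 = 36/6 = 6
te_B = (5 + 4·10 + 15)/6 = 60/6 = 10
te_C = (6 + 4·7 + 8)/6 = 42/6 = 7
te_D = (6 + 4·12 + 18)/6 = 72/6 = 12
te_E = (3 + 4·6 + 9)/6 = 36/6 = 6
te_F = (9 + 4·11 + 13)/6 = 66/6 = 11
te_G = (9 + 4·10 + 17)/6 = 66/6 = 11
te_H = (3 + 4·4 + 11)/6 = 30/6 = 5
te_I = (2 + 4·4 + 12)/6 = 30/6 = 5

Forward pass:
ES_A = 0; EF_A = 6
ES_B = 0; EF_B = 10
ES_C = 0; EF_C = 7
ES_D = max(EF_A=6, EF_B=10) = 10; EF_D = 10+12 = 22
ES_E = max(EF_C=7, EF_D=22) = 22; EF_E = 22+6 = 28
ES_F = 10; EF_F = 10+11 = 21
ES_G = 6; EF_G = 6+11 = 17
ES_H = max(EF_C=7, EF_F=21) = 21; EF_H = 21+5 = 26
ES_I = max(EF_E=28, EF_F=21, EF_G=17, EF_H=26) = 28; EF_I = 28+5 = 33
Expected project duration μ = 33 days. Critical path: B → D → E → I.

Backward pass:
LF_I = 33; LS_I = 33−5 = 28
LF_H = LS_I = 28; LS_H = 28−5 = 23
LF_G = LS_I = 28; LS_G = 28−11 = 17
LF_F = min(LS_H=23, LS_I=28) = 23; LS_F = 23−11 = 12
LF_E = LS_I = 28; LS_E = 28−6 = 22
LF_D = LS_E = 22; LS_D = 22−12 = 10
LF_C = min(LS_E=22, LS_H=23) = 22; LS_C = 22−7 = 15
LF_B = min(LS_D=10, LS_F=12) = 10; LS_B = 10−10 = 0
LF_A = min(LS_D=10, LS_G=17) = 10; LS_A = 10−6 = 4
Slack_A = LS_A − ES_A = 4 − 0 = 4

4 days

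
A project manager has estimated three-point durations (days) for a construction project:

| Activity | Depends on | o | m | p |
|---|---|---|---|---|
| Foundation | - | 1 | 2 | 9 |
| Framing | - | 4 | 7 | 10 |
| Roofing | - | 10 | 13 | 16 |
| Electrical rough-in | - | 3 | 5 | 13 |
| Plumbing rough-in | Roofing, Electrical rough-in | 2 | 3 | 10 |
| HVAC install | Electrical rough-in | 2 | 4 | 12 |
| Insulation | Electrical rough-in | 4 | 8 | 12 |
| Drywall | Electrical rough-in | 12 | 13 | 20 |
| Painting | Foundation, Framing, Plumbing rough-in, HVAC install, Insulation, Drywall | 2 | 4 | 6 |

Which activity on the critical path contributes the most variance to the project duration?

Electrical rough-in

te_Foundation = (1 + 4·2 + 9)/6 = 18/6 = 3; σ²_Foundation = ((9−1)/6)² = 1.778
te_Framing = (4 + 4·7 + 10)/6 = 42/6 = 7; σ²_Framing = ((10−4)/6)² = 1.000
te_Roofing = (10 + 4·13 + 16)/6 = 78/6 = 13; σ²_Roofing = ((16−10)/6)² = 1.000
te_Electrical rough-in = (3 + 4·5 + 13)/6 = 36/6 = 6; σ²_Electrical rough-in = ((13−3)/6)² = 2.778
te_Plumbing rough-in = (2 + 4·3 + 10)/6 = 24/6 = 4; σ²_Plumbing rough-in = ((10−2)/6)² = 1.778
te_HVAC install = (2 + 4·4 + 12)/6 = 30/6 = 5; σ²_HVAC install = ((12−2)/6)² = 2.778
te_Insulation = (4 + 4·8 + 12)/6 = 48/6 = 8; σ²_Insulation = ((12−4)/6)² = 1.778
te_Drywall = (12 + 4·13 + 20)/6 = 84/6 = 14; σ²_Drywall = ((20−12)/6)² = 1.778
te_Painting = (2 + 4·4 + 6)/6 = 24/6 = 4; σ²_Painting = ((6−2)/6)² = 0.444

Forward pass:
ES_Foundation = 0; EF_Foundation = 3
ES_Framing = 0; EF_Framing = 7
ES_Roofing = 0; EF_Roofing = 13
ES_Electrical rough-in = 0; EF_Electrical rough-in = 6
ES_Plumbing rough-in = max(EF_Roofing=13, EF_Electrical rough-in=6) = 13; EF_Plumbing rough-in = 13+4 = 17
ES_HVAC install = 6; EF_HVAC install = 6+5 = 11
ES_Insulation = 6; EF_Insulation = 6+8 = 14
ES_Drywall = 6; EF_Drywall = 6+14 = 20
ES_Painting = max(EF_Foundation=3, EF_Framing=7, EF_Plumbing rough-in=17, EF_HVAC install=11, EF_Insulation=14, EF_Drywall=20) = 20; EF_Painting = 20+4 = 24
Expected project duration μ = 24 days. Critical path: Electrical rough-in → Drywall → Painting.

Variances on critical path: σ²_Electrical rough-in=2.778, σ²_Drywall=1.778, σ²_Painting=0.444.
Largest is σ²_Electrical rough-in = 2.778.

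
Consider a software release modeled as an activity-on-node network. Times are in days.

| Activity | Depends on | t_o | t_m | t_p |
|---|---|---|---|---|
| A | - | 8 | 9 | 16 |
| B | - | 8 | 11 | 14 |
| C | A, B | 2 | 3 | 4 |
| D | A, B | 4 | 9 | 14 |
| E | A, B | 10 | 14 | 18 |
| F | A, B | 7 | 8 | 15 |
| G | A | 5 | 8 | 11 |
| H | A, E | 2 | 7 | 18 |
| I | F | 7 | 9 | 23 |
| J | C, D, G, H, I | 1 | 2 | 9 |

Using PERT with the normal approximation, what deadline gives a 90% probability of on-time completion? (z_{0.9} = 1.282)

40.4 days

te_A = (8 + 4·9 + 16)/6 = 60/6 = 10; σ²_A = ((16−8)/6)² = 1.778
te_B = (8 + 4·11 + 14)/6 = 66/6 = 11; σ²_B = ((14−8)/6)² = 1.000
te_C = (2 + 4·3 + 4)/6 = 18/6 = 3; σ²_C = ((4−2)/6)² = 0.111
te_D = (4 + 4·9 + 14)/6 = 54/6 = 9; σ²_D = ((14−4)/6)² = 2.778
te_E = (10 + 4·14 + 18)/6 = 84/6 = 14; σ²_E = ((18−10)/6)² = 1.778
te_F = (7 + 4·8 + 15)/6 = 54/6 = 9; σ²_F = ((15−7)/6)² = 1.778
te_G = (5 + 4·8 + 11)/6 = 48/6 = 8; σ²_G = ((11−5)/6)² = 1.000
te_H = (2 + 4·7 + 18)/6 = 48/6 = 8; σ²_H = ((18−2)/6)² = 7.111
te_I = (7 + 4·9 + 23)/6 = 66/6 = 11; σ²_I = ((23−7)/6)² = 7.111
te_J = (1 + 4·2 + 9)/6 = 18/6 = 3; σ²_J = ((9−1)/6)² = 1.778

Forward pass:
ES_A = 0; EF_A = 10
ES_B = 0; EF_B = 11
ES_C = max(EF_A=10, EF_B=11) = 11; EF_C = 11+3 = 14
ES_D = max(EF_A=10, EF_B=11) = 11; EF_D = 11+9 = 20
ES_E = max(EF_A=10, EF_B=11) = 11; EF_E = 11+14 = 25
ES_F = max(EF_A=10, EF_B=11) = 11; EF_F = 11+9 = 20
ES_G = 10; EF_G = 10+8 = 18
ES_H = max(EF_A=10, EF_E=25) = 25; EF_H = 25+8 = 33
ES_I = 20; EF_I = 20+11 = 31
ES_J = max(EF_C=14, EF_D=20, EF_G=18, EF_H=33, EF_I=31) = 33; EF_J = 33+3 = 36
Expected project duration μ = 36 days. Critical path: B → E → H → J.

Variance along critical path = 1.000 + 1.778 + 7.111 + 1.778 = 11.667; σ = 3.416 days.
D = μ + z·σ = 36 + 1.282·3.416 = 40.4 days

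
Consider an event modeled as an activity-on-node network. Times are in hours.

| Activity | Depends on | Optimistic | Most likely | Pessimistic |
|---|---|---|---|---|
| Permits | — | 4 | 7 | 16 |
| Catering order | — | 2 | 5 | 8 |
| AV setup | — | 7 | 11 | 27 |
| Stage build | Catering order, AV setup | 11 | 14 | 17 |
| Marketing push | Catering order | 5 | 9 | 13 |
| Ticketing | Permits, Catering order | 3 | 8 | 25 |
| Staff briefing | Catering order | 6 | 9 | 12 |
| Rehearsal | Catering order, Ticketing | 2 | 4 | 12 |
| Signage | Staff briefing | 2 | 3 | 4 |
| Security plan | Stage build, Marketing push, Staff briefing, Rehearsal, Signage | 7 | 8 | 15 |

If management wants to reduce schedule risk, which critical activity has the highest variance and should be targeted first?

AV setup

te_Permits = (4 + 4·7 + 16)/6 = 48/6 = 8; σ²_Permits = ((16−4)/6)² = 4.000
te_Catering order = (2 + 4·5 + 8)/6 = 30/6 = 5; σ²_Catering order = ((8−2)/6)² = 1.000
te_AV setup = (7 + 4·11 + 27)/6 = 78/6 = 13; σ²_AV setup = ((27−7)/6)² = 11.111
te_Stage build = (11 + 4·14 + 17)/6 = 84/6 = 14; σ²_Stage build = ((17−11)/6)² = 1.000
te_Marketing push = (5 + 4·9 + 13)/6 = 54/6 = 9; σ²_Marketing push = ((13−5)/6)² = 1.778
te_Ticketing = (3 + 4·8 + 25)/6 = 60/6 = 10; σ²_Ticketing = ((25−3)/6)² = 13.444
te_Staff briefing = (6 + 4·9 + 12)/6 = 54/6 = 9; σ²_Staff briefing = ((12−6)/6)² = 1.000
te_Rehearsal = (2 + 4·4 + 12)/6 = 30/6 = 5; σ²_Rehearsal = ((12−2)/6)² = 2.778
te_Signage = (2 + 4·3 + 4)/6 = 18/6 = 3; σ²_Signage = ((4−2)/6)² = 0.111
te_Security plan = (7 + 4·8 + 15)/6 = 54/6 = 9; σ²_Security plan = ((15−7)/6)² = 1.778

Forward pass:
ES_Permits = 0; EF_Permits = 8
ES_Catering order = 0; EF_Catering order = 5
ES_AV setup = 0; EF_AV setup = 13
ES_Stage build = max(EF_Catering order=5, EF_AV setup=13) = 13; EF_Stage build = 13+14 = 27
ES_Marketing push = 5; EF_Marketing push = 5+9 = 14
ES_Ticketing = max(EF_Permits=8, EF_Catering order=5) = 8; EF_Ticketing = 8+10 = 18
ES_Staff briefing = 5; EF_Staff briefing = 5+9 = 14
ES_Rehearsal = max(EF_Catering order=5, EF_Ticketing=18) = 18; EF_Rehearsal = 18+5 = 23
ES_Signage = 14; EF_Signage = 14+3 = 17
ES_Security plan = max(EF_Stage build=27, EF_Marketing push=14, EF_Staff briefing=14, EF_Rehearsal=23, EF_Signage=17) = 27; EF_Security plan = 27+9 = 36
Expected project duration μ = 36 hours. Critical path: AV setup → Stage build → Security plan.

Variances on critical path: σ²_AV setup=11.111, σ²_Stage build=1.000, σ²_Security plan=1.778.
Largest is σ²_AV setup = 11.111.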